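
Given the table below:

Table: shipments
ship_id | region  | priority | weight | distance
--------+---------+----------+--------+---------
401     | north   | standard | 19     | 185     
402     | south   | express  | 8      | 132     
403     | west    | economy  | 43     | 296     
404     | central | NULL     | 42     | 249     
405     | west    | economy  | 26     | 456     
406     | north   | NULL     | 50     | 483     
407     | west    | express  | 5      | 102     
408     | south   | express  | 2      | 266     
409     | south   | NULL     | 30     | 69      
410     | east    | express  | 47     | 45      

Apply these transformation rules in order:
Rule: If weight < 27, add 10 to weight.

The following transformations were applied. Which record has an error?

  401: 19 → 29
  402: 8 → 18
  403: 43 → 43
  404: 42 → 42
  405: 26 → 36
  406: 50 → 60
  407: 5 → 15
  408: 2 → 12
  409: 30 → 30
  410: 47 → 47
Record 406 has an error. The correct transformed value should be 50, not 60.

Step 1: Check each record against the rule
Step 2: Record 406 has weight = 50
Step 3: Since 50 >= 27, the bonus should not have been applied
Step 4: Correct value = 50, but claimed value = 60
Conclusion: Record 406 has the error.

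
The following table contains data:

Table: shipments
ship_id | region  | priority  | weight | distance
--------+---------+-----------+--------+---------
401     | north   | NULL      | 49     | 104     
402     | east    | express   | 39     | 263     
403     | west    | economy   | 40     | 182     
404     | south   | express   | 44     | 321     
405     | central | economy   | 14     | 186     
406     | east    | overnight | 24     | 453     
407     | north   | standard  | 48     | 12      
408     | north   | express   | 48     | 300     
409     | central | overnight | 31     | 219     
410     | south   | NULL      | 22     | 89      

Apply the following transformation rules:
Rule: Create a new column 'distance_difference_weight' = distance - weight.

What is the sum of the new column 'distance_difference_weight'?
1770

Step 1: For each record, compute distance - weight
Example calculations:
  104 - 49 = 55
  263 - 39 = 224
  182 - 40 = 142
  ...
Step 2: Sum all derived values
Step 3: Total = 1770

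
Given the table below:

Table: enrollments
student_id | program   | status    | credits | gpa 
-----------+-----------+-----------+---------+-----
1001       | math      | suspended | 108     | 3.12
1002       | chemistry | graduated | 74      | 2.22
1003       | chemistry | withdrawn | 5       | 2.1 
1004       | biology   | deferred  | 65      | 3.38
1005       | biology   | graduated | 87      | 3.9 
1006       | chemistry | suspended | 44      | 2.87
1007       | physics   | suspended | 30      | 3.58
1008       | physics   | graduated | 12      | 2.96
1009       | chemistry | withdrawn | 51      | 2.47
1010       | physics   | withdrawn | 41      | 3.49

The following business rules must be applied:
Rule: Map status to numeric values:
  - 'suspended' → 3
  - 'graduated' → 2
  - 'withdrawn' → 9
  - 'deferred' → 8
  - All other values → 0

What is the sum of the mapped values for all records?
50

Step 1: Apply mapping to each record
Step 2: Count by status:
  'suspended': 3 records × 3 = 9
  'graduated': 3 records × 2 = 6
  'withdrawn': 3 records × 9 = 27
  'deferred': 1 records × 8 = 8
Step 3: Sum all mapped values = 50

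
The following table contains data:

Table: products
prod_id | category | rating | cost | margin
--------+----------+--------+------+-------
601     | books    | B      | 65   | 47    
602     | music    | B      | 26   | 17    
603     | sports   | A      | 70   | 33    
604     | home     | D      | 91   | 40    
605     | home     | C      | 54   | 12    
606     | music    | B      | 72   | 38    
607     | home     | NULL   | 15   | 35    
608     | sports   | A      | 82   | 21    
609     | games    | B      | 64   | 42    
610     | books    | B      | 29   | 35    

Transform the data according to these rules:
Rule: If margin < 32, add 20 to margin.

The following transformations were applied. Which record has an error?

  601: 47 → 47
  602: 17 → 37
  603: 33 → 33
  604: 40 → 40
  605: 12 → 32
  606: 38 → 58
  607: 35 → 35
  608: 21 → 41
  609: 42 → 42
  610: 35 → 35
Record 606 has an error. The correct transformed value should be 38, not 58.

Step 1: Check each record against the rule
Step 2: Record 606 has margin = 38
Step 3: Since 38 >= 32, the bonus should not have been applied
Step 4: Correct value = 38, but claimed value = 58
Conclusion: Record 606 has the error.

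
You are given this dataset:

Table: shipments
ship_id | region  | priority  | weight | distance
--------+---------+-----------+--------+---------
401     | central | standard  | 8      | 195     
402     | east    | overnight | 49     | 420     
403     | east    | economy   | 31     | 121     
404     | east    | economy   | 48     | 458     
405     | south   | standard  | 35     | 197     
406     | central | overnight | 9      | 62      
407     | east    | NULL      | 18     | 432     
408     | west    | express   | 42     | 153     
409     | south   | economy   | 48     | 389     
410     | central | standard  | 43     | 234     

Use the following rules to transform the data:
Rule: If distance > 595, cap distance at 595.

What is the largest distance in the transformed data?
458

Step 1: Original maximum distance = 458
Step 2: Check cap of 595 against maximum
Step 3: No records exceed the cap (max 458 <= cap 595), so no capping applies
Step 4: Maximum after transformation = 458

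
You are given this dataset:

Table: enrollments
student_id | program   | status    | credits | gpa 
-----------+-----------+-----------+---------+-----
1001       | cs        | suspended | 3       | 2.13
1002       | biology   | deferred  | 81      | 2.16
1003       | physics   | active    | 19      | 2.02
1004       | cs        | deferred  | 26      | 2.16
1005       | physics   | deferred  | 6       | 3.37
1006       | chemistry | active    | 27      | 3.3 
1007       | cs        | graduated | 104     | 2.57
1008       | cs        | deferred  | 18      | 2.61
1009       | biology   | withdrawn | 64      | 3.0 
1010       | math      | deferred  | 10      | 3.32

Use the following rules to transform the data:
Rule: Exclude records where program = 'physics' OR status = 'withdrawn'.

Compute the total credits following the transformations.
269

Step 1: Find records where program = 'physics' OR status = 'withdrawn'
Step 2: 3 records match, summing to 89
Step 3: Original sum: 358
Step 4: Remaining sum = 358 - 89 = 269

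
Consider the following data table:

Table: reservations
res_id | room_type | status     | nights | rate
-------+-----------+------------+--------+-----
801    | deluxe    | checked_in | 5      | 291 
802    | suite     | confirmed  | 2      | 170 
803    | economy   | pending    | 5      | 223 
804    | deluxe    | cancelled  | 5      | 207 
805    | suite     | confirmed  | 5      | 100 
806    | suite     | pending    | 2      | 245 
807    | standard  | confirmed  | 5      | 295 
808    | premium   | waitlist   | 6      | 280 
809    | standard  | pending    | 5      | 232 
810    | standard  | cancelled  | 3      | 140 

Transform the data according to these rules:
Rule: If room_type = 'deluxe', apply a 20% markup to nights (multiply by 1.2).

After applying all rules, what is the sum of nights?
45.0

Step 1: Records with room_type = 'deluxe' have total nights = 10
Step 2: Apply multiplier: 10 × 1.2 = 12.0
Step 3: Other records total: 33
Step 4: Final sum = 12.0 + 33 = 45.0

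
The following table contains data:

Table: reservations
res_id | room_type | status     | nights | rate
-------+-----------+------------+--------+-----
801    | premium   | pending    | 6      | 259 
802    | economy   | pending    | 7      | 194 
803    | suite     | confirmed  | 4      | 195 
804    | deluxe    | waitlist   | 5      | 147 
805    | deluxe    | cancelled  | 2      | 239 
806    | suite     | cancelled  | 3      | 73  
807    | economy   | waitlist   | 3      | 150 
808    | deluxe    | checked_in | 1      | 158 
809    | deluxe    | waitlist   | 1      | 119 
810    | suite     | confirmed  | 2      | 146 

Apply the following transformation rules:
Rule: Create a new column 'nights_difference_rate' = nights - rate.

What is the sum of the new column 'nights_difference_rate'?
-1646

Step 1: For each record, compute nights - rate
Example calculations:
  6 - 259 = -253
  7 - 194 = -187
  4 - 195 = -191
  ...
Step 2: Sum all derived values
Step 3: Total = -1646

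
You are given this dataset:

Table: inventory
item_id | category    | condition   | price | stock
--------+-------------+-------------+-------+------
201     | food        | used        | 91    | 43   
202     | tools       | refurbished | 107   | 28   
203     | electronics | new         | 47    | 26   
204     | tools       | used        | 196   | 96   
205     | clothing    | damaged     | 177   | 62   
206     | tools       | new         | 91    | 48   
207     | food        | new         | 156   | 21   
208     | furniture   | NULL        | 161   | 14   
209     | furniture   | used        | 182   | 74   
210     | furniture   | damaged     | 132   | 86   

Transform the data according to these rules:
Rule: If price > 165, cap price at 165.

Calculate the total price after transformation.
1280

Step 1: 3 records have price > 165
Step 2: These records originally summed to 555
Step 3: After capping: 3 × 165 = 495
Step 4: Unaffected records sum: 785
Step 5: Final sum = 495 + 785 = 1280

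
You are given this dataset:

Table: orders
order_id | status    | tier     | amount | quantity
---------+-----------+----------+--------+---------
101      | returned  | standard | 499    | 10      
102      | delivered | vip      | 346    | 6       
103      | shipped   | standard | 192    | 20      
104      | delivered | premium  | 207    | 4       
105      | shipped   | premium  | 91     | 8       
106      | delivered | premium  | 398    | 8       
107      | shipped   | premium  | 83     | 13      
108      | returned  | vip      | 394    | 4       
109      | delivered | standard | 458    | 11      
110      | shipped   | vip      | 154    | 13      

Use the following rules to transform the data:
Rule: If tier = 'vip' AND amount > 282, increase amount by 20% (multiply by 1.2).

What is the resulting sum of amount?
2970.0

Step 1: Find records where tier = 'vip' AND amount > 282
Step 2: 2 records match, summing to 740
Step 3: After multiplier: 740 × 1.2 = 888.0
Step 4: Unaffected records sum: 2082
Step 5: Final sum = 888.0 + 2082 = 2970.0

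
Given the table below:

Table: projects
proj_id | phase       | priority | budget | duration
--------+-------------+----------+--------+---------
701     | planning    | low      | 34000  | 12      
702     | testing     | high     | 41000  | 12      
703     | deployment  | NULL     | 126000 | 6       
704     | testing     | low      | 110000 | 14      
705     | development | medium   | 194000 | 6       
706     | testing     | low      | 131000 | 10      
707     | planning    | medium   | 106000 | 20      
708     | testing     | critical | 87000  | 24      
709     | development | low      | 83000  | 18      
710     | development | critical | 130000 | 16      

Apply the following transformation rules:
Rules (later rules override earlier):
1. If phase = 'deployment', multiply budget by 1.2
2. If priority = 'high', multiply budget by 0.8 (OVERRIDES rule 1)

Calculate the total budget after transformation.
1059000.0

Step 1: Rule 2 takes priority for records with priority = 'high'
  - 1 records: 41000 × 0.8 = 32800.0
Step 2: Rule 1 applies to remaining records with phase = 'deployment'
  - 1 records: 126000 × 1.2 = 151200.0
Step 3: Other records unchanged: 875000
Step 4: Final sum = 32800.0 + 151200.0 + 875000 = 1059000.0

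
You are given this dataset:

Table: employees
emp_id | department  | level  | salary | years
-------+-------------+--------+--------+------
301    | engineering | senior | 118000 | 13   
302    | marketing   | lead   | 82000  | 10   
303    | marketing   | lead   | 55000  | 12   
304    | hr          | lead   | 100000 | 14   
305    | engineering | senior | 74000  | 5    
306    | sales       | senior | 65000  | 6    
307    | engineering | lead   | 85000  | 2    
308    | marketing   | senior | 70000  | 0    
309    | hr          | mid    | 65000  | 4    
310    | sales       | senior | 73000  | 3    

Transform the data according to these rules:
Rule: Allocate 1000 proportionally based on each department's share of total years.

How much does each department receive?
engineering: 289.86, hr: 260.87, marketing: 318.84, sales: 130.43

Step 1: Calculate total years = 69
Step 2: Calculate each department's proportion:
  engineering: 20/69 = 28.99% → 289.86
  hr: 18/69 = 26.09% → 260.87
  marketing: 22/69 = 31.88% → 318.84
  sales: 9/69 = 13.04% → 130.43
Step 3: Verify: sum of allocations ≈ 1000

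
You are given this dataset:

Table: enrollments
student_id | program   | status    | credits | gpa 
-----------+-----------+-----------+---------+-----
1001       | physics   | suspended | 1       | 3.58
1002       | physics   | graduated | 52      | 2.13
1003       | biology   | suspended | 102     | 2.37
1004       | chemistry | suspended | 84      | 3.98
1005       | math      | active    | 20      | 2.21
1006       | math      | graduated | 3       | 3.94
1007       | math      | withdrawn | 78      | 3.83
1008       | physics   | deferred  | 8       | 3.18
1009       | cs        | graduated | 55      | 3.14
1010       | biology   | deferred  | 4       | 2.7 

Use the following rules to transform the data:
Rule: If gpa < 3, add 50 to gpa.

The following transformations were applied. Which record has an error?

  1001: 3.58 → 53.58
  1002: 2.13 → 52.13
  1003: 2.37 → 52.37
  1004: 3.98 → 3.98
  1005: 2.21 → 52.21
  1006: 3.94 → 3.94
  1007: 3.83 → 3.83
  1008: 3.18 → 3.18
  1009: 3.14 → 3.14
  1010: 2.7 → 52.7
Record 1001 has an error. The correct transformed value should be 3.58, not 53.58.

Step 1: Check each record against the rule
Step 2: Record 1001 has gpa = 3.58
Step 3: Since 3.58 >= 3, the bonus should not have been applied
Step 4: Correct value = 3.58, but claimed value = 53.58
Conclusion: Record 1001 has the error.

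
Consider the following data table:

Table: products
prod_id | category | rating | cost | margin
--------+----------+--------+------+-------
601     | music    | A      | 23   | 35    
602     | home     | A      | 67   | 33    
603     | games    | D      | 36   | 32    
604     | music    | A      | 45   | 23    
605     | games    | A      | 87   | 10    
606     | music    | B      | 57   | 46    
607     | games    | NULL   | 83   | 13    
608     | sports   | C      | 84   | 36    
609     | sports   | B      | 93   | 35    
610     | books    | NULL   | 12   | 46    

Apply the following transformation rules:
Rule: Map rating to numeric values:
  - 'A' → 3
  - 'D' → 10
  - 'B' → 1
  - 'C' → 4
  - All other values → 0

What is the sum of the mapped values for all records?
28

Step 1: Apply mapping to each record
Step 2: Count by status:
  'A': 4 records × 3 = 12
  'D': 1 records × 10 = 10
  'B': 2 records × 1 = 2
  'C': 1 records × 4 = 4
Step 3: Sum all mapped values = 28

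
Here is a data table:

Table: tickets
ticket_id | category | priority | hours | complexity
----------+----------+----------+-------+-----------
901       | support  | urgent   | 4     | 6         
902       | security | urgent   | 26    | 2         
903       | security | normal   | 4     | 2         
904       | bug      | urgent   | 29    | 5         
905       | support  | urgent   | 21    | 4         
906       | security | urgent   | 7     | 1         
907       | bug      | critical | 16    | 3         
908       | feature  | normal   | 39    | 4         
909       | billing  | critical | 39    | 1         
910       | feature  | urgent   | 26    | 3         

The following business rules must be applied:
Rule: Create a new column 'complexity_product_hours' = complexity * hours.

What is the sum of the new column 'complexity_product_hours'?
641

Step 1: For each record, compute complexity * hours
Example calculations:
  6 * 4 = 24
  2 * 26 = 52
  2 * 4 = 8
  ...
Step 2: Sum all derived values
Step 3: Total = 641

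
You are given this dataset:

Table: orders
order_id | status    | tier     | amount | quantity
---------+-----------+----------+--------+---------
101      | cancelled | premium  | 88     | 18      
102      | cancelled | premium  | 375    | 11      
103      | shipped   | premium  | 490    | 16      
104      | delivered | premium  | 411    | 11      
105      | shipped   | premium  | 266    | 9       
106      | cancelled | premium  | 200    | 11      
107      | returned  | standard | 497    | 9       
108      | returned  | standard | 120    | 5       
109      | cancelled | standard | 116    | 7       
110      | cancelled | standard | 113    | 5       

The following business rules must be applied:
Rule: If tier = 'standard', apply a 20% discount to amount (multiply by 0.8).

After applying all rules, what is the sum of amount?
2506.8

Step 1: Records with tier = 'standard' have total amount = 846
Step 2: Apply multiplier: 846 × 0.8 = 676.8
Step 3: Other records total: 1830
Step 4: Final sum = 676.8 + 1830 = 2506.8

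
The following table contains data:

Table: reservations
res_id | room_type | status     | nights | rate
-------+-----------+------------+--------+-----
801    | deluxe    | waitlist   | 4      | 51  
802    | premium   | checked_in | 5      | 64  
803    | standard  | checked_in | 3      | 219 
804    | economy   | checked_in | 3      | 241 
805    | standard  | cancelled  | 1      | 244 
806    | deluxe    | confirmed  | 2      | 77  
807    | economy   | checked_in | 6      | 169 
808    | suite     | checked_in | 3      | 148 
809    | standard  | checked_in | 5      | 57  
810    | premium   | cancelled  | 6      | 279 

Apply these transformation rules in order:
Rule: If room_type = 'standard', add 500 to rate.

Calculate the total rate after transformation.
3049

Step 1: Count records where room_type = 'standard': 3
Step 2: Total bonus added: 3 × 500 = 1500
Step 3: Original sum of rate: 1549
Step 4: Final sum = 1549 + 1500 = 3049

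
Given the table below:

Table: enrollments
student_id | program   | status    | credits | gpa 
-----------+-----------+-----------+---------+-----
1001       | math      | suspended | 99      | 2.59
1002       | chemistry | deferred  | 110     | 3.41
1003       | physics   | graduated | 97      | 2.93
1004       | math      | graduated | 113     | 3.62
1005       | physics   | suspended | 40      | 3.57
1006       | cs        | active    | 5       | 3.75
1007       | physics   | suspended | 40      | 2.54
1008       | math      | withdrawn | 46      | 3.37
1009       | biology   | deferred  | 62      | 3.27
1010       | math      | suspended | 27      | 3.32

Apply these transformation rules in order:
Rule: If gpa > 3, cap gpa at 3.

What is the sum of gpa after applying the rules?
29.06

Step 1: 7 records have gpa > 3
Step 2: These records originally summed to 24.31
Step 3: After capping: 7 × 3 = 21
Step 4: Unaffected records sum: 8.06
Step 5: Final sum = 21 + 8.06 = 29.06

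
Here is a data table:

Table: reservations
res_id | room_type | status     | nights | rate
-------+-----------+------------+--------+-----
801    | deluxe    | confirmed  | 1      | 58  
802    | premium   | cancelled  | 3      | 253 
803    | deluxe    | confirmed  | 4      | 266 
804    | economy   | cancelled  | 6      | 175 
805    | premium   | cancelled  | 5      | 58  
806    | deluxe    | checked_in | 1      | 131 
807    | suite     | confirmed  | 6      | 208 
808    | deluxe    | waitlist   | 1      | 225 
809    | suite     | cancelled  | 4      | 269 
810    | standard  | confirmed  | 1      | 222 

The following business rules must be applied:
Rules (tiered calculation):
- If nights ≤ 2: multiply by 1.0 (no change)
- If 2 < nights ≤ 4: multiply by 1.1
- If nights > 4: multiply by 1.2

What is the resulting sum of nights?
36.5

Step 1: Tier 1 (nights ≤ 2): 4 records, sum = 4 × 1.0 = 4.0
Step 2: Tier 2 (2 < nights ≤ 4): 3 records, sum = 11 × 1.1 = 12.1
Step 3: Tier 3 (nights > 4): 3 records, sum = 17 × 1.2 = 20.4
Step 4: Final sum = 4.0 + 12.1 + 20.4 = 36.5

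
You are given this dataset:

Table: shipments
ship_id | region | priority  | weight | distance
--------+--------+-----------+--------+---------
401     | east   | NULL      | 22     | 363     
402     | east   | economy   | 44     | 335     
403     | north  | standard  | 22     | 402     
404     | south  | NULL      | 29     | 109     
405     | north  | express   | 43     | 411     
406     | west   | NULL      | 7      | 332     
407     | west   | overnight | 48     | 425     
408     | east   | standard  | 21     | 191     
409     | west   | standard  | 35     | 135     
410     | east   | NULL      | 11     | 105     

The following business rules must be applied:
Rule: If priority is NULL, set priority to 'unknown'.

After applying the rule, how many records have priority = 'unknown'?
4

Step 1: Count records where priority IS NULL
Step 2: Found 4 records with NULL priority
Step 3: These records will have priority set to 'unknown'
Step 4: Records already having priority = 'unknown': 0
Step 5: Answer: 4 + 0 = 4 records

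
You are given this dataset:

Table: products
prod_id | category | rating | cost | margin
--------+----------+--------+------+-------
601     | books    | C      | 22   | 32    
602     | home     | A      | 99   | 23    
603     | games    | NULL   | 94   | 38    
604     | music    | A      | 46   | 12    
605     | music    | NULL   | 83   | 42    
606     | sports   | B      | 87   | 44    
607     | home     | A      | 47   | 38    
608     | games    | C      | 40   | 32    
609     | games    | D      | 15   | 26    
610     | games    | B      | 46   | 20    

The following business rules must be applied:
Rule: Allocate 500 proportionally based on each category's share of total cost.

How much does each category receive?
books: 19.0, games: 168.39, home: 126.08, music: 111.4, sports: 75.13

Step 1: Calculate total cost = 579
Step 2: Calculate each category's proportion:
  books: 22/579 = 3.80% → 19.0
  games: 195/579 = 33.68% → 168.39
  home: 146/579 = 25.22% → 126.08
  music: 129/579 = 22.28% → 111.4
  sports: 87/579 = 15.03% → 75.13
Step 3: Verify: sum of allocations ≈ 500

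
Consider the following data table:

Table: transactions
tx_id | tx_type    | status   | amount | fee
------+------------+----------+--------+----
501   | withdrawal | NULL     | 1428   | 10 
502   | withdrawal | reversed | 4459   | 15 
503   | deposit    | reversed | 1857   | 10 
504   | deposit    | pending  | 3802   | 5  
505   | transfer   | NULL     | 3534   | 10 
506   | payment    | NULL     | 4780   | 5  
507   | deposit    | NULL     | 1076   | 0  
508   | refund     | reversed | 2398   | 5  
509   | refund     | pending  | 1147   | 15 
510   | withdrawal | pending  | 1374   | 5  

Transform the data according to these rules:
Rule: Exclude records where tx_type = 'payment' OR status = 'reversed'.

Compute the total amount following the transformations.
12361

Step 1: Find records where tx_type = 'payment' OR status = 'reversed'
Step 2: 4 records match, summing to 13494
Step 3: Original sum: 25855
Step 4: Remaining sum = 25855 - 13494 = 12361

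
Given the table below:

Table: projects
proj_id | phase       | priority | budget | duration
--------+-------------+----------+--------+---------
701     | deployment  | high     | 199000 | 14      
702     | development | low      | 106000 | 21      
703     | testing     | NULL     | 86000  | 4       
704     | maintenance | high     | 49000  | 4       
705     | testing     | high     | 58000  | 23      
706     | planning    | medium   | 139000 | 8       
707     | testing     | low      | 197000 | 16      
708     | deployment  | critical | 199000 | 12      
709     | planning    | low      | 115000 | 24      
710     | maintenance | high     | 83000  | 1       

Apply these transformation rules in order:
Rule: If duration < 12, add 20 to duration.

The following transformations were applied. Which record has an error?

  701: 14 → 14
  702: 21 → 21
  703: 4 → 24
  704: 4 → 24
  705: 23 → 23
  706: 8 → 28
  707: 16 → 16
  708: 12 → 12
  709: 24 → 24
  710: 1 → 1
Record 710 has an error. The correct transformed value should be 21, not 1.

Step 1: Check each record against the rule
Step 2: Record 710 has duration = 1
Step 3: Since 1 < 12, the bonus should have been applied
Step 4: Correct value = 21, but claimed value = 1
Conclusion: Record 710 has the error.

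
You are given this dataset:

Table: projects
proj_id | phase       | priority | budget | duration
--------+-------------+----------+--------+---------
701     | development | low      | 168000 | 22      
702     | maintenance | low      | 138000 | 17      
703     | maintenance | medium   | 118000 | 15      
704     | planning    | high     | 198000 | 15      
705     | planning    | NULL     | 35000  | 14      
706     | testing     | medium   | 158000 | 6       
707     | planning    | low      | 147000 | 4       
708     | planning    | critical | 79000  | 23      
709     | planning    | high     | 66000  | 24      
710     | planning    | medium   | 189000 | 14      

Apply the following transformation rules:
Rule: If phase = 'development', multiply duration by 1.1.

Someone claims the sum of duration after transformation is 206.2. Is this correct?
No, the correct result is 156.2.

Step 1: Calculate the correct sum after transformation
Step 2: Apply multiplier 1.1 to records where phase = 'development'
Step 3: Correct result = 156.2
Step 4: Claimed result = 206.2
Step 5: 156.2 ≠ 206.2
Conclusion: The claimed result is incorrect. The correct answer is 156.2.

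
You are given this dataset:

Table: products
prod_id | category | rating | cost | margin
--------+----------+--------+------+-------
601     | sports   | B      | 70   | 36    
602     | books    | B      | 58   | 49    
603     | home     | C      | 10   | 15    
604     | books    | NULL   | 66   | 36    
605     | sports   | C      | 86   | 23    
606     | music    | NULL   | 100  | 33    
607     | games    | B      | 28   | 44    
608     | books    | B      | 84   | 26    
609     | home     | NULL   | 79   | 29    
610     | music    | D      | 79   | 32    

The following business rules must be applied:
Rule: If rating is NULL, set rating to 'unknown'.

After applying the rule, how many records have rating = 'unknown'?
3

Step 1: Count records where rating IS NULL
Step 2: Found 3 records with NULL rating
Step 3: These records will have rating set to 'unknown'
Step 4: Records already having rating = 'unknown': 0
Step 5: Answer: 3 + 0 = 3 records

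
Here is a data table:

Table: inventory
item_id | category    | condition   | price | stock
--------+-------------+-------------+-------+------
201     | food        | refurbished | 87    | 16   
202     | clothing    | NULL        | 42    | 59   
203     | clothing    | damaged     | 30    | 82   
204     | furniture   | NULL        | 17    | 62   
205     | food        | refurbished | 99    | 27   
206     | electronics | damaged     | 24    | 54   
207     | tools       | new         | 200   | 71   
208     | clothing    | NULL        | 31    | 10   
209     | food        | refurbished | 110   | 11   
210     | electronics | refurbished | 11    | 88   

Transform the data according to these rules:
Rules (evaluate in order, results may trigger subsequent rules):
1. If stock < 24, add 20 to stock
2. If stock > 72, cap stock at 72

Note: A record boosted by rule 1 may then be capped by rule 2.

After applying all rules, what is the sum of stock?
514

Step 1: Apply rule 1 to records with stock < 24
  - 3 records get bonus of 20
  - Of these, 0 records then exceed 72 and get capped
Step 2: Apply rule 2 to records with stock > 72
  - 2 records (original) are capped
Step 3: Calculate final sum = 514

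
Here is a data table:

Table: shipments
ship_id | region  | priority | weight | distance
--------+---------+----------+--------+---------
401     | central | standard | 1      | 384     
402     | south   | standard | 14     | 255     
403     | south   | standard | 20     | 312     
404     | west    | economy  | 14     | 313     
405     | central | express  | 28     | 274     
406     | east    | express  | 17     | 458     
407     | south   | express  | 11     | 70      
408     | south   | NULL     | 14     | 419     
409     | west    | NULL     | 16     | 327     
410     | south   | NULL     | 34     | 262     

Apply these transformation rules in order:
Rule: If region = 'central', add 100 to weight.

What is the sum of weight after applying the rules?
369

Step 1: Count records where region = 'central': 2
Step 2: Total bonus added: 2 × 100 = 200
Step 3: Original sum of weight: 169
Step 4: Final sum = 169 + 200 = 369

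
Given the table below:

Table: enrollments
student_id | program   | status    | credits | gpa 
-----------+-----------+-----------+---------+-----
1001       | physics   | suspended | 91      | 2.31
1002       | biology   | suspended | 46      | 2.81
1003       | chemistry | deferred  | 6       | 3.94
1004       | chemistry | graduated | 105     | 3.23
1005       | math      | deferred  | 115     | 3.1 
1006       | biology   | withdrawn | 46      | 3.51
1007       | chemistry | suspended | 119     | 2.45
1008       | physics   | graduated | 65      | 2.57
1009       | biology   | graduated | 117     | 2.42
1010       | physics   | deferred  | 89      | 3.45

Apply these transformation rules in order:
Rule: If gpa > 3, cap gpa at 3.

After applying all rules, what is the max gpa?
3

Step 1: Original maximum gpa = 3.94
Step 2: Apply cap at 3
Step 3: 5 records had gpa > 3 and were capped
Step 4: Maximum after transformation = 3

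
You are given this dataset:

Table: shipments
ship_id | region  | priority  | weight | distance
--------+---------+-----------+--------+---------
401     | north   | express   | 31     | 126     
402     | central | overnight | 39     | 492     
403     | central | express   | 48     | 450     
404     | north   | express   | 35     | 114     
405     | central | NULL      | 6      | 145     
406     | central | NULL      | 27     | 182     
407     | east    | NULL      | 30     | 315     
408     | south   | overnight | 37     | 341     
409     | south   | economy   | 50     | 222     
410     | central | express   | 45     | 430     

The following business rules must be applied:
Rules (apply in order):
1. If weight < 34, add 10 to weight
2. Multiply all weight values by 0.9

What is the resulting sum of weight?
349.2

Step 1: Apply Rule 1 - Add 10 to records with weight < 34
  - 4 records affected: 94 + (4 × 10) = 134
  - Unaffected records: 254
  - Sum after Rule 1: 388
Step 2: Apply Rule 2 - Multiply all by 0.9
  - 388 × 0.9 = 349.2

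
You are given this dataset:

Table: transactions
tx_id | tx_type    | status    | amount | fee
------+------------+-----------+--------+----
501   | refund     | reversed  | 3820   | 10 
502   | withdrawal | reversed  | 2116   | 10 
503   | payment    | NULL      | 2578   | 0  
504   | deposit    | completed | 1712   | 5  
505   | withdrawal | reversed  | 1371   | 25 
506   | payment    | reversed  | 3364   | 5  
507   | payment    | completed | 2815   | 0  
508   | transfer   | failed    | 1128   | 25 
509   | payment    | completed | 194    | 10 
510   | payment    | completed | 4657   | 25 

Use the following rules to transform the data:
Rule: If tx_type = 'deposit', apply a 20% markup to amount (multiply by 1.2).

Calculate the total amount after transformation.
24097.4

Step 1: Records with tx_type = 'deposit' have total amount = 1712
Step 2: Apply multiplier: 1712 × 1.2 = 2054.4
Step 3: Other records total: 22043
Step 4: Final sum = 2054.4 + 22043 = 24097.4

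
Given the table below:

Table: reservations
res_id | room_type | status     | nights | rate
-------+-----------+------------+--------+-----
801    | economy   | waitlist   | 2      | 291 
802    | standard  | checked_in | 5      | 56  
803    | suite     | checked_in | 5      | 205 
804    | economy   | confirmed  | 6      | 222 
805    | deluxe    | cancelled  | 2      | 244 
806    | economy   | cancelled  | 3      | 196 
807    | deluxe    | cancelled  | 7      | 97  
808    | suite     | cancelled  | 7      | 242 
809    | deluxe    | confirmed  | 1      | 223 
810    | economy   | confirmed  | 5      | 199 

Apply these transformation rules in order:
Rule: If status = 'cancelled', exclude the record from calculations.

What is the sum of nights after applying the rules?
24

Step 1: Identify records where status = 'cancelled'
Step 2: The excluded records sum to 19
Step 3: Original total nights = 43
Step 4: Remaining total = 43 - 19 = 24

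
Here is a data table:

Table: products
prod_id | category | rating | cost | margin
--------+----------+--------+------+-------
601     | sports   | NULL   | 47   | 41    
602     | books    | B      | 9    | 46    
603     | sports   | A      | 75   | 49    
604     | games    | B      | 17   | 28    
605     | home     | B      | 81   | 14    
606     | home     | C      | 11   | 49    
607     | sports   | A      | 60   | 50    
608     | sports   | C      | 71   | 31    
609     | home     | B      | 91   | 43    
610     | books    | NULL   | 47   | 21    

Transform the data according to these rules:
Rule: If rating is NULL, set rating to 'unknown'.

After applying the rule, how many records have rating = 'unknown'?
2

Step 1: Count records where rating IS NULL
Step 2: Found 2 records with NULL rating
Step 3: These records will have rating set to 'unknown'
Step 4: Records already having rating = 'unknown': 0
Step 5: Answer: 2 + 0 = 2 records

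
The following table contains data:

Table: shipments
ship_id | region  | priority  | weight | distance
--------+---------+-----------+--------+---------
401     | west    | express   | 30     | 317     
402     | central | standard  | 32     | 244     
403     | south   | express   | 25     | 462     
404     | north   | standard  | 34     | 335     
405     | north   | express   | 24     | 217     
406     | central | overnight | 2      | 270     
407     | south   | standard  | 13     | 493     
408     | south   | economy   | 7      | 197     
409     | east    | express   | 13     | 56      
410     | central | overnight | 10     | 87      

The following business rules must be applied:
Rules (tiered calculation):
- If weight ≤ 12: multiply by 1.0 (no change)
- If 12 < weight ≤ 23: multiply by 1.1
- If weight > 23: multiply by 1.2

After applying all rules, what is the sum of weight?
221.6

Step 1: Tier 1 (weight ≤ 12): 3 records, sum = 19 × 1.0 = 19.0
Step 2: Tier 2 (12 < weight ≤ 23): 2 records, sum = 26 × 1.1 = 28.6
Step 3: Tier 3 (weight > 23): 5 records, sum = 145 × 1.2 = 174.0
Step 4: Final sum = 19.0 + 28.6 + 174.0 = 221.6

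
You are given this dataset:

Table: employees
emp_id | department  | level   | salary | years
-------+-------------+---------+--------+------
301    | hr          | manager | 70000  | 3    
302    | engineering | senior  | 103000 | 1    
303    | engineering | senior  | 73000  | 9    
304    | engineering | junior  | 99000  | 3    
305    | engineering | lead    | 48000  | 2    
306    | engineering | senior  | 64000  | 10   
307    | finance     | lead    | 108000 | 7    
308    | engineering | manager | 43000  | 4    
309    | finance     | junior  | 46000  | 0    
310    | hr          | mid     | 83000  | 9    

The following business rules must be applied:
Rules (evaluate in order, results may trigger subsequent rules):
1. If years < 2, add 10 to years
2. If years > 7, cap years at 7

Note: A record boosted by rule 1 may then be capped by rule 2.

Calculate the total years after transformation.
54

Step 1: Apply rule 1 to records with years < 2
  - 2 records get bonus of 10
  - Of these, 2 records then exceed 7 and get capped
Step 2: Apply rule 2 to records with years > 7
  - 3 records (original) are capped
Step 3: Calculate final sum = 54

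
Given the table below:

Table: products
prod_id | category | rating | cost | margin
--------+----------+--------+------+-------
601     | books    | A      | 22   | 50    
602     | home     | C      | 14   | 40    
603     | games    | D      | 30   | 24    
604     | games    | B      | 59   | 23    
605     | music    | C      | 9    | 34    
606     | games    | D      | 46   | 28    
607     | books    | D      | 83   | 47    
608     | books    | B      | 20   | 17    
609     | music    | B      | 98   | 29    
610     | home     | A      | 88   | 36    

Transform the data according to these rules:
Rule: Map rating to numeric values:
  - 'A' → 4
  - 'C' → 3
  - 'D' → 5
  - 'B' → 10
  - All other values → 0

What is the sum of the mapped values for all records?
59

Step 1: Apply mapping to each record
Step 2: Count by status:
  'A': 2 records × 4 = 8
  'C': 2 records × 3 = 6
  'D': 3 records × 5 = 15
  'B': 3 records × 10 = 30
Step 3: Sum all mapped values = 59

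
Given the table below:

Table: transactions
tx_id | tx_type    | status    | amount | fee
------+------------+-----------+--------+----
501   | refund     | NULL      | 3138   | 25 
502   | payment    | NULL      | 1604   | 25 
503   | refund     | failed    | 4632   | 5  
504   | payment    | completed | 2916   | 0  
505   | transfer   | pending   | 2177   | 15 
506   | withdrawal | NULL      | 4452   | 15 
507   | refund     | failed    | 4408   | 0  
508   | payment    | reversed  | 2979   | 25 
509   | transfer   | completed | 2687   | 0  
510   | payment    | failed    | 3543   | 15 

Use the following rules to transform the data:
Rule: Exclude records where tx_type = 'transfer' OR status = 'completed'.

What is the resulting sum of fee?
110

Step 1: Find records where tx_type = 'transfer' OR status = 'completed'
Step 2: 3 records match, summing to 15
Step 3: Original sum: 125
Step 4: Remaining sum = 125 - 15 = 110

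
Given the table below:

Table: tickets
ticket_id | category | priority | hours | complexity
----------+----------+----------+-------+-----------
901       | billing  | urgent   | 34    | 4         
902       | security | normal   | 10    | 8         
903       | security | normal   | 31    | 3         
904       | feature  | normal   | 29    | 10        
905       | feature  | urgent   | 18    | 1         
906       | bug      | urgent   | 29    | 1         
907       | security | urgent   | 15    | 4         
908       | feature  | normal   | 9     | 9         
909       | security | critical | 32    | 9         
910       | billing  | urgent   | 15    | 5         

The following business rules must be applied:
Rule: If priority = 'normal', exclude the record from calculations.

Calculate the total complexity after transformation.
24

Step 1: Identify records where priority = 'normal'
Step 2: The excluded records sum to 30
Step 3: Original total complexity = 54
Step 4: Remaining total = 54 - 30 = 24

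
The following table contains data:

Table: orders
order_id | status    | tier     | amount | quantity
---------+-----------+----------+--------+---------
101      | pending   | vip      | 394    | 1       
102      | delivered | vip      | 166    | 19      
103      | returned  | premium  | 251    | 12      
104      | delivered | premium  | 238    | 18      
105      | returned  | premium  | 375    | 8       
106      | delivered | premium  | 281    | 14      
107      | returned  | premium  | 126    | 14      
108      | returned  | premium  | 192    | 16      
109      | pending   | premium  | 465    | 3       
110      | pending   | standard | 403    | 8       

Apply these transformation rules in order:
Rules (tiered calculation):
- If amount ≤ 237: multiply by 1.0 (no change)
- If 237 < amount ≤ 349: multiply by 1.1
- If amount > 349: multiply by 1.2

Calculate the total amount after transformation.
3295.4

Step 1: Tier 1 (amount ≤ 237): 3 records, sum = 484 × 1.0 = 484.0
Step 2: Tier 2 (237 < amount ≤ 349): 3 records, sum = 770 × 1.1 = 847.0
Step 3: Tier 3 (amount > 349): 4 records, sum = 1637 × 1.2 = 1964.4
Step 4: Final sum = 484.0 + 847.0 + 1964.4 = 3295.4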